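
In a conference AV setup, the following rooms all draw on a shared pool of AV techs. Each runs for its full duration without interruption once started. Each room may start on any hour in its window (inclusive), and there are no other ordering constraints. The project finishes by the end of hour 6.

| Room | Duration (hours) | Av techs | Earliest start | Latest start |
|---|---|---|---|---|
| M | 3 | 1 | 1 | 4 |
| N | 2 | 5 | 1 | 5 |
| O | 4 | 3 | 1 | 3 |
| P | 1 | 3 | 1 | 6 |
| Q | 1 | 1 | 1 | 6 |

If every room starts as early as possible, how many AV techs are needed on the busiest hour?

Early-start schedule: M@1, N@1, O@1, P@1, Q@1.
Load per hour: hour 1: 13, hour 2: 9, hour 3: 4, hour 4: 3, hour 5: 0, hour 6: 0.
Peak is 13.

13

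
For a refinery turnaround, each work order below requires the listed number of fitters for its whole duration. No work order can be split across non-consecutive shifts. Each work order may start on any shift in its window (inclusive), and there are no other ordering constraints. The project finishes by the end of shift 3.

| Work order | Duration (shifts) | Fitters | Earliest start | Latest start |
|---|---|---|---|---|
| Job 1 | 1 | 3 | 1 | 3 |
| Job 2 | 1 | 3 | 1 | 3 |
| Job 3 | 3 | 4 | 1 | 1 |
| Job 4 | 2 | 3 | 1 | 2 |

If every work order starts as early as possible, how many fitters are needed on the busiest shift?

13

Early-start schedule: Job 1@1, Job 2@1, Job 3@1, Job 4@1.
Load per shift: shift 1: 13, shift 2: 7, shift 3: 4.
Peak is 13.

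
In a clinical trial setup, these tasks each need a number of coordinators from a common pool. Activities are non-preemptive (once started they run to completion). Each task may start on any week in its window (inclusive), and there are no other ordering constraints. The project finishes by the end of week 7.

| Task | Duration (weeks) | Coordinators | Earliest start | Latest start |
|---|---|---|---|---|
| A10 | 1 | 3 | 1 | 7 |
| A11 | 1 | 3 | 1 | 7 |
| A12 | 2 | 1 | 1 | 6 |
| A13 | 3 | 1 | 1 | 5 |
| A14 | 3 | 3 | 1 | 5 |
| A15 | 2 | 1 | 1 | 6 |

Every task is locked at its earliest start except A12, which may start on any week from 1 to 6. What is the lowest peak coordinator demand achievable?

11

A12@1: w1:12  w2:6  w3:4  w4:0  w5:0  w6:0  w7:0 → peak 12
A12@2: w1:11  w2:6  w3:5  w4:0  w5:0  w6:0  w7:0 → peak 11
A12@3: w1:11  w2:5  w3:5  w4:1  w5:0  w6:0  w7:0 → peak 11
A12@4: w1:11  w2:5  w3:4  w4:1  w5:1  w6:0  w7:0 → peak 11
A12@5: w1:11  w2:5  w3:4  w4:0  w5:1  w6:1  w7:0 → peak 11
A12@6: w1:11  w2:5  w3:4  w4:0  w5:0  w6:1  w7:1 → peak 11
Best is A12@2, peak 11.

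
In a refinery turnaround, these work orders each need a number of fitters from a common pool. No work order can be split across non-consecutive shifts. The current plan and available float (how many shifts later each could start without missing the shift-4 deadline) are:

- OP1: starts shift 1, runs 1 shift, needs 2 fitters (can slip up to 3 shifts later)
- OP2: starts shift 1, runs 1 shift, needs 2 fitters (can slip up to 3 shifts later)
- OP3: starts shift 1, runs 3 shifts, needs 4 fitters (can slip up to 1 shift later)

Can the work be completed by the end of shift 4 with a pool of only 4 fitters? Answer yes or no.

yes

Schedule OP1@1, OP2@1, OP3@2: s1:4  s2:4  s3:4  s4:4 — peak 4 ≤ 4.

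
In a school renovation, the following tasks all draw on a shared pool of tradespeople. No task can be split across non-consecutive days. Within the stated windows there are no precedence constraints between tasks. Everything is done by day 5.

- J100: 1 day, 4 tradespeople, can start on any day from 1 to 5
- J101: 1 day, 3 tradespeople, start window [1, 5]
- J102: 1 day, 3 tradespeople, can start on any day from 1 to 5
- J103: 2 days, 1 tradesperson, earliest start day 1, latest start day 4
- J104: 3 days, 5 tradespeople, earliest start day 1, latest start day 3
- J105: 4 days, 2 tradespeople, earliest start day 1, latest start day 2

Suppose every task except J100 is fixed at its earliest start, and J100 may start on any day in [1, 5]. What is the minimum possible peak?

14

J100@1: d1:18  d2:8  d3:7  d4:2  d5:0 → peak 18
J100@2: d1:14  d2:12  d3:7  d4:2  d5:0 → peak 14
J100@3: d1:14  d2:8  d3:11  d4:2  d5:0 → peak 14
J100@4: d1:14  d2:8  d3:7  d4:6  d5:0 → peak 14
J100@5: d1:14  d2:8  d3:7  d4:2  d5:4 → peak 14
Best is J100@2, peak 14.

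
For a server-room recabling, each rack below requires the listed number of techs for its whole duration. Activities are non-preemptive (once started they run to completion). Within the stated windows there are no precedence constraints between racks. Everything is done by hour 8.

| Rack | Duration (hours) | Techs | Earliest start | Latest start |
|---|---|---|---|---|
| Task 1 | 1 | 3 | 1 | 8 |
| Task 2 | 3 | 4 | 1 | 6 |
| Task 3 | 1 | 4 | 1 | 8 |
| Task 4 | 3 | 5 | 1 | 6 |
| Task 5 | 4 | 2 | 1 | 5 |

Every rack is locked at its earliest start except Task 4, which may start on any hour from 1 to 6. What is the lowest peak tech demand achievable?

Task 4@1: h1:18  h2:11  h3:11  h4:2  h5:0  h6:0  h7:0  h8:0 → peak 18
Task 4@2: h1:13  h2:11  h3:11  h4:7  h5:0  h6:0  h7:0  h8:0 → peak 13
Task 4@3: h1:13  h2:6  h3:11  h4:7  h5:5  h6:0  h7:0  h8:0 → peak 13
Task 4@4: h1:13  h2:6  h3:6  h4:7  h5:5  h6:5  h7:0  h8:0 → peak 13
Task 4@5: h1:13  h2:6  h3:6  h4:2  h5:5  h6:5  h7:5  h8:0 → peak 13
Task 4@6: h1:13  h2:6  h3:6  h4:2  h5:0  h6:5  h7:5  h8:5 → peak 13
Best is Task 4@2, peak 13.

13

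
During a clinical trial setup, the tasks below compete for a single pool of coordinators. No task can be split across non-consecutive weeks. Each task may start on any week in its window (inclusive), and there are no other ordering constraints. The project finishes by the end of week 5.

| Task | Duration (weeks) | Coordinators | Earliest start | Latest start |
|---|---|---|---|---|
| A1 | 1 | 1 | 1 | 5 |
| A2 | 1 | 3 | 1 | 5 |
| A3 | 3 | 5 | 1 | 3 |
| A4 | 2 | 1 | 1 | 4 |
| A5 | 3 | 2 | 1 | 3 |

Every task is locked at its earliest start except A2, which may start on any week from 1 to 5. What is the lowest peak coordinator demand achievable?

9

A2@1: w1:12  w2:8  w3:7  w4:0  w5:0 → peak 12
A2@2: w1:9  w2:11  w3:7  w4:0  w5:0 → peak 11
A2@3: w1:9  w2:8  w3:10  w4:0  w5:0 → peak 10
A2@4: w1:9  w2:8  w3:7  w4:3  w5:0 → peak 9
A2@5: w1:9  w2:8  w3:7  w4:0  w5:3 → peak 9
Best is A2@4, peak 9.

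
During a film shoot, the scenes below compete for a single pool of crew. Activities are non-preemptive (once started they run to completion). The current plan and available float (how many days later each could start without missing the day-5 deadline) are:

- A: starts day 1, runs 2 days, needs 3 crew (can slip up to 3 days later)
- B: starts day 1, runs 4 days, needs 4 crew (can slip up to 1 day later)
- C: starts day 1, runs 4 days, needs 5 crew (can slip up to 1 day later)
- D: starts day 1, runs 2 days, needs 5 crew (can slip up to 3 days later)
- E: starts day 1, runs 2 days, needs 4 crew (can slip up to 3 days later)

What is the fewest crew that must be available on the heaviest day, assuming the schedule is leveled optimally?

16

Early-start (A@1, B@1, C@1, D@1, E@1) gives peak 21: d1:21  d2:21  d3:9  d4:9  d5:0.
Shift D→3.
Schedule A@1, B@1, C@1, D@3, E@1: d1:16  d2:16  d3:14  d4:14  d5:0 — peak 16.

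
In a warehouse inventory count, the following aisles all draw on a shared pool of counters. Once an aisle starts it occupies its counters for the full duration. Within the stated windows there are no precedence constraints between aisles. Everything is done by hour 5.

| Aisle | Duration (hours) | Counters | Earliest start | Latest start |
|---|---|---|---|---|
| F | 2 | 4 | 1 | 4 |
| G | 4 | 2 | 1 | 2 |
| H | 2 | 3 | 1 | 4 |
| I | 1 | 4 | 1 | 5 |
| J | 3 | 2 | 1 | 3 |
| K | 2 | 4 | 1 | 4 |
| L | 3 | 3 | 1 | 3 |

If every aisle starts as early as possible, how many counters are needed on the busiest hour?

22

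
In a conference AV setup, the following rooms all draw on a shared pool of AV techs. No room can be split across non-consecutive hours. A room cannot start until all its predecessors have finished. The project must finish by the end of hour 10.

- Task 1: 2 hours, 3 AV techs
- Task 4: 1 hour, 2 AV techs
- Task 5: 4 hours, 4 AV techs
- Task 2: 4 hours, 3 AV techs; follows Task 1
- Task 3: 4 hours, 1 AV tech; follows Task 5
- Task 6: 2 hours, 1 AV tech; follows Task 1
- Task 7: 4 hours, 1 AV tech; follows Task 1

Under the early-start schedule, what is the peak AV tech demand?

Early-start schedule: Task 1@1, Task 4@1, Task 5@1, Task 2@3, Task 3@5, Task 6@3, Task 7@3.
Load per hour: hour 1: 9, hour 2: 7, hour 3: 9, hour 4: 9, hour 5: 5, hour 6: 5, hour 7: 1, hour 8: 1, hour 9: 0, hour 10: 0.
Peak is 9.

9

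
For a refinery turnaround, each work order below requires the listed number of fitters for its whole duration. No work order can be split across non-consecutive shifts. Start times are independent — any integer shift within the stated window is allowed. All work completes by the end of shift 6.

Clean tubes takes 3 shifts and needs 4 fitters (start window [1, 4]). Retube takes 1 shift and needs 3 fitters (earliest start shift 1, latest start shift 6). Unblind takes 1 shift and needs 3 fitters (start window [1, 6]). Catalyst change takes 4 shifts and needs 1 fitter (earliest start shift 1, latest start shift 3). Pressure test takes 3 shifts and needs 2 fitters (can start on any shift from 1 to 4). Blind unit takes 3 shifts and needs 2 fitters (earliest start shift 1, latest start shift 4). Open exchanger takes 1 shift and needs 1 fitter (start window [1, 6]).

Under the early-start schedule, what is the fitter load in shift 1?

16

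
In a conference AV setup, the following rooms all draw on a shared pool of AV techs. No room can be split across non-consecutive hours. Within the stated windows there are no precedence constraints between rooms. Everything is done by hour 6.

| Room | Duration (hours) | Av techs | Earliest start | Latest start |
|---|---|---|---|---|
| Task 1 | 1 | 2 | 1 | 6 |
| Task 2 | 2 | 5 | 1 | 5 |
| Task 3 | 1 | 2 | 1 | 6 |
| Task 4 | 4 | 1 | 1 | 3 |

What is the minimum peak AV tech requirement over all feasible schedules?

5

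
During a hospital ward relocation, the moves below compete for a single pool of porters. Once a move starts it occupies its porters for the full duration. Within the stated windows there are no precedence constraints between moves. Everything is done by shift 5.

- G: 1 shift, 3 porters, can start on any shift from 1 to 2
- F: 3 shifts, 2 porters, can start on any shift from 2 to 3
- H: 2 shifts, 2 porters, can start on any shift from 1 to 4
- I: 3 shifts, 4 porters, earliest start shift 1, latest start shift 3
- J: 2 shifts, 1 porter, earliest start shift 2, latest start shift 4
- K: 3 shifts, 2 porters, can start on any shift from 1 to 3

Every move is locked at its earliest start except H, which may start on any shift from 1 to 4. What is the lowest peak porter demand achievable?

H@1: s1:11  s2:11  s3:9  s4:2  s5:0 → peak 11
H@2: s1:9  s2:11  s3:11  s4:2  s5:0 → peak 11
H@3: s1:9  s2:9  s3:11  s4:4  s5:0 → peak 11
H@4: s1:9  s2:9  s3:9  s4:4  s5:2 → peak 9
Best is H@4, peak 9.

9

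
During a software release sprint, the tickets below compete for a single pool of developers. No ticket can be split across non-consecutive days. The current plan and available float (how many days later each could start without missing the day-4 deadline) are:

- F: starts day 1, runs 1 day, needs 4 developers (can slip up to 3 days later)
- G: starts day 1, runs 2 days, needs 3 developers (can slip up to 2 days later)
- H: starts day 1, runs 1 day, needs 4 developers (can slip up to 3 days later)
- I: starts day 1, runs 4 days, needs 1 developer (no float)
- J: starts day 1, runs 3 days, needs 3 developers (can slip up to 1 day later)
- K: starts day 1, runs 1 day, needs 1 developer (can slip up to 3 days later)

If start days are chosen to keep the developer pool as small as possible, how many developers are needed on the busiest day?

Early-start (F@1, G@1, H@1, I@1, J@1, K@1) gives peak 16: d1:16  d2:7  d3:4  d4:1.
Shift H→3, J→2, K→2.
Schedule F@1, G@1, H@3, I@1, J@2, K@2: d1:8  d2:8  d3:8  d4:4 — peak 8.

8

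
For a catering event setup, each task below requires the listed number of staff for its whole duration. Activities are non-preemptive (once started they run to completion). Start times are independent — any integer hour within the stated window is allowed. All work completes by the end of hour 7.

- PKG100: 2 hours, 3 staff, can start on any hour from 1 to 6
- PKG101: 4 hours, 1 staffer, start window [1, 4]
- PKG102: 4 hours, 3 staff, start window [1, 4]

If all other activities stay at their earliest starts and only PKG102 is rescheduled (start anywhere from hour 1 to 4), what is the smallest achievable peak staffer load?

PKG102@1: h1:7  h2:7  h3:4  h4:4  h5:0  h6:0  h7:0 → peak 7
PKG102@2: h1:4  h2:7  h3:4  h4:4  h5:3  h6:0  h7:0 → peak 7
PKG102@3: h1:4  h2:4  h3:4  h4:4  h5:3  h6:3  h7:0 → peak 4
PKG102@4: h1:4  h2:4  h3:1  h4:4  h5:3  h6:3  h7:3 → peak 4
Best is PKG102@3, peak 4.

4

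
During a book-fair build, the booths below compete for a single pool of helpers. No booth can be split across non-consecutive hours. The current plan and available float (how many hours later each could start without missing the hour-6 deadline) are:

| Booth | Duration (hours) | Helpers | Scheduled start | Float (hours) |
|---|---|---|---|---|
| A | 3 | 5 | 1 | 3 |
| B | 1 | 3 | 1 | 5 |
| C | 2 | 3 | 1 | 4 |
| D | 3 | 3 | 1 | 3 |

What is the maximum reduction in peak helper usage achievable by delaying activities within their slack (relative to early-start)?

8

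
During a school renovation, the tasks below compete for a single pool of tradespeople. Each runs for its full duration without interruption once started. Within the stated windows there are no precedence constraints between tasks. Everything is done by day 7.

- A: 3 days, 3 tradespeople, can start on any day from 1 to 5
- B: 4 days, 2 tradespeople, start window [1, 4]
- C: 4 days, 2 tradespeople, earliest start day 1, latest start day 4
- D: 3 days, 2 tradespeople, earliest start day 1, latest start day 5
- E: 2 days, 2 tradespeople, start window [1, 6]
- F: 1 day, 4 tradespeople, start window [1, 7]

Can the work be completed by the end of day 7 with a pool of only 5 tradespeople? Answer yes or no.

no

Total tradesperson-days = 39; over 7 days the average is 39/7 > 5, so some day must exceed 5.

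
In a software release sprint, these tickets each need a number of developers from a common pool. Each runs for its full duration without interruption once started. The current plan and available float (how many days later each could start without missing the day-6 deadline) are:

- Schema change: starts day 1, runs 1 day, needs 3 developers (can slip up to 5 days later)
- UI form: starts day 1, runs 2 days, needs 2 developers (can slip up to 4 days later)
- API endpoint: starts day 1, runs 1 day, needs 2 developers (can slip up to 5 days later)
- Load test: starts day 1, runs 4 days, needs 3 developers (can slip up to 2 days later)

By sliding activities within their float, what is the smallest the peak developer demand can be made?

Early-start (Schema change@1, UI form@1, API endpoint@1, Load test@1) gives peak 10: d1:10  d2:5  d3:3  d4:3  d5:0  d6:0.
Shift API endpoint→2, Load test→3.
Schedule Schema change@1, UI form@1, API endpoint@2, Load test@3: d1:5  d2:4  d3:3  d4:3  d5:3  d6:3 — peak 5.

5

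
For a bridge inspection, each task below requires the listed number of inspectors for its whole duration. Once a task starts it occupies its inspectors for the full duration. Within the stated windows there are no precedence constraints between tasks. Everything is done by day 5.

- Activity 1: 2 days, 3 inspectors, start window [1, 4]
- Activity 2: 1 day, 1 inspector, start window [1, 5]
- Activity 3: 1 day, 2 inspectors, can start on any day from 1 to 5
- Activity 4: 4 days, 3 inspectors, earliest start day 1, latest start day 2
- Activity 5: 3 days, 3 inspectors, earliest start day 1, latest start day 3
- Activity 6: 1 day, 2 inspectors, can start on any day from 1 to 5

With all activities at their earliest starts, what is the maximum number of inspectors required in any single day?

14

Early-start schedule: Activity 1@1, Activity 2@1, Activity 3@1, Activity 4@1, Activity 5@1, Activity 6@1.
Load per day: day 1: 14, day 2: 9, day 3: 6, day 4: 3, day 5: 0.
Peak is 14.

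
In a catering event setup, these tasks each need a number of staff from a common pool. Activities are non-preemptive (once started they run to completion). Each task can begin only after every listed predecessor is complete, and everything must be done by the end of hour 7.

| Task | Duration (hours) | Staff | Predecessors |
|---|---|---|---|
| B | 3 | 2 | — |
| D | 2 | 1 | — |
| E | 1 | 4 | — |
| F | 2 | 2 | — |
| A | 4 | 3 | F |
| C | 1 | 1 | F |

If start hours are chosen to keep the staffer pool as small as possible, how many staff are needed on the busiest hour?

Early-start (B@1, D@1, E@1, F@1, A@3, C@3) gives peak 9: h1:9  h2:5  h3:6  h4:3  h5:3  h6:3  h7:0.
Shift E→7, C→4.
Schedule B@1, D@1, E@7, F@1, A@3, C@4: h1:5  h2:5  h3:5  h4:4  h5:3  h6:3  h7:4 — peak 5.
Total staffer-hours = 29 over 7 hours ⇒ peak ≥ ⌈29/7⌉ = 5, so 5 is optimal.

5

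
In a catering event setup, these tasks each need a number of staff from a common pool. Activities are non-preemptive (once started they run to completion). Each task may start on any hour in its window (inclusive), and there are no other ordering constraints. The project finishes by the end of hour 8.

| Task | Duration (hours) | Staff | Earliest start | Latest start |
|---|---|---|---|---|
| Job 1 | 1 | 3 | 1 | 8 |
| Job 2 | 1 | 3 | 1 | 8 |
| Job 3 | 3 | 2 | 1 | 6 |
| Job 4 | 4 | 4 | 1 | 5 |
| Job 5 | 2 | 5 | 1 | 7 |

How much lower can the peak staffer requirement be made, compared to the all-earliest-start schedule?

Early-start peak: h1:17  h2:11  h3:6  h4:4  h5:0  h6:0  h7:0  h8:0 ⇒ 17.
Leveled (Job 1@1, Job 2@1, Job 3@2, Job 4@2, Job 5@6): h1:6  h2:6  h3:6  h4:6  h5:4  h6:5  h7:5  h8:0 ⇒ 6.
Reduction 17 − 6 = 11.

11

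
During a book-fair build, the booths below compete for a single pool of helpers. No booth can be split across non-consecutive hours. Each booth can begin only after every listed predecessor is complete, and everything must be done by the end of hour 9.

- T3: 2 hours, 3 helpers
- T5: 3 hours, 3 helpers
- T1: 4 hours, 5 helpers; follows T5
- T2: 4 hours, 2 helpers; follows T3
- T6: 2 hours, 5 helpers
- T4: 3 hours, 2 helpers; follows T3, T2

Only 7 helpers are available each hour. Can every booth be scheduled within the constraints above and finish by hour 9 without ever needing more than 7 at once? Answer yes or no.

yes

Schedule T3@1, T5@1, T1@4, T2@3, T6@8, T4@7: h1:6  h2:6  h3:5  h4:7  h5:7  h6:7  h7:7  h8:7  h9:7 — peak 7 ≤ 7.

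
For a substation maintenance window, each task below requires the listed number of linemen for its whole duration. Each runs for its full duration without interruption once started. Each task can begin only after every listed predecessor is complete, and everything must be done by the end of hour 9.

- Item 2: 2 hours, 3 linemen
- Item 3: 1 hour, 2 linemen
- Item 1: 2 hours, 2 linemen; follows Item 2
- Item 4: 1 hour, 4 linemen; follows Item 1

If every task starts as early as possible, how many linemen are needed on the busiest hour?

5

Early-start schedule: Item 2@1, Item 3@1, Item 1@3, Item 4@5.
Load per hour: hour 1: 5, hour 2: 3, hour 3: 2, hour 4: 2, hour 5: 4, hour 6: 0, hour 7: 0, hour 8: 0, hour 9: 0.
Peak is 5.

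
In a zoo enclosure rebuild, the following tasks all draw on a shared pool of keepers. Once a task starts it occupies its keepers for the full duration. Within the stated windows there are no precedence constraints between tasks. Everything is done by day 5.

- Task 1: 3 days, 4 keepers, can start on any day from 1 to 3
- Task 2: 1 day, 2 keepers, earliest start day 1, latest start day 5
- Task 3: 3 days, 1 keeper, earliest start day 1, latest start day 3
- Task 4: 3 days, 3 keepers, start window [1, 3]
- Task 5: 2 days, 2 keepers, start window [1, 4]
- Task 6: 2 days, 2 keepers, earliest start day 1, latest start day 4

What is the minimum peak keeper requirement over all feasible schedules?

Early-start (Task 1@1, Task 2@1, Task 3@1, Task 4@1, Task 5@1, Task 6@1) gives peak 14: d1:14  d2:12  d3:8  d4:0  d5:0.
Shift Task 4→2, Task 5→4, Task 6→4.
Schedule Task 1@1, Task 2@1, Task 3@1, Task 4@2, Task 5@4, Task 6@4: d1:7  d2:8  d3:8  d4:7  d5:4 — peak 8.

8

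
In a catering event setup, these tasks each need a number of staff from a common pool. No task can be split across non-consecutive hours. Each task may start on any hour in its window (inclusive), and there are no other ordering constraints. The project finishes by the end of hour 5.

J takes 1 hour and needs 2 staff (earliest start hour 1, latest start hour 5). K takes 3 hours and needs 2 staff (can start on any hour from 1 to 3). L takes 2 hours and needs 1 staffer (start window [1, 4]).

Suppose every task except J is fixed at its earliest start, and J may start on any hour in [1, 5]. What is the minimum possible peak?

J@1: h1:5  h2:3  h3:2  h4:0  h5:0 → peak 5
J@2: h1:3  h2:5  h3:2  h4:0  h5:0 → peak 5
J@3: h1:3  h2:3  h3:4  h4:0  h5:0 → peak 4
J@4: h1:3  h2:3  h3:2  h4:2  h5:0 → peak 3
J@5: h1:3  h2:3  h3:2  h4:0  h5:2 → peak 3
Best is J@4, peak 3.

3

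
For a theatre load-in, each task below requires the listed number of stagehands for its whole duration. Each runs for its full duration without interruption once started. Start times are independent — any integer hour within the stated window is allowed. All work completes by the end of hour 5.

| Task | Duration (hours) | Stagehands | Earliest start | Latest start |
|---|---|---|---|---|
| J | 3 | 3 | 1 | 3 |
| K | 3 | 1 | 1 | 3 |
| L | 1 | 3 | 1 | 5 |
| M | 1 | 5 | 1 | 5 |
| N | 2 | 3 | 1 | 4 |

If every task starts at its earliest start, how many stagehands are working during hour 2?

7

At early start, hour 2 has: J, K, N.
Demand: 3 + 1 + 3 = 7.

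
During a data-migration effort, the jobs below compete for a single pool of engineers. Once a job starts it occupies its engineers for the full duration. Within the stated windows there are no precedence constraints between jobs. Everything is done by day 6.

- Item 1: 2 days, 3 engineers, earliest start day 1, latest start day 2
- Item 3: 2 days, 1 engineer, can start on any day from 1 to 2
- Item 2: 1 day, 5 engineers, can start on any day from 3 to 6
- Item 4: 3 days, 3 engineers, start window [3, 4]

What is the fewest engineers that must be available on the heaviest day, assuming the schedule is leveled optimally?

5

Early-start (Item 1@1, Item 3@1, Item 2@3, Item 4@3) gives peak 8: d1:4  d2:4  d3:8  d4:3  d5:3  d6:0.
Shift Item 4→4.
Schedule Item 1@1, Item 3@1, Item 2@3, Item 4@4: d1:4  d2:4  d3:5  d4:3  d5:3  d6:3 — peak 5.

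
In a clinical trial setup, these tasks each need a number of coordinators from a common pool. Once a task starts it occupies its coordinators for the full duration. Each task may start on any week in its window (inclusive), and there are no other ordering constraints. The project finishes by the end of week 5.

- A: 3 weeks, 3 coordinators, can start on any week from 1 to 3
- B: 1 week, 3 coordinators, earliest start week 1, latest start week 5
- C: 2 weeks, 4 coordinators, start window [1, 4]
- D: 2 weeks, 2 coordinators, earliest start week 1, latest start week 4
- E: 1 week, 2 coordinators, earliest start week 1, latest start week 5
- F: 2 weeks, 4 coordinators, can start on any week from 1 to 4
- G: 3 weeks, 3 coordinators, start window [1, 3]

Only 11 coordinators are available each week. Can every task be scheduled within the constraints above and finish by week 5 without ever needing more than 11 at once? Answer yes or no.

yes

Schedule A@1, B@3, C@1, D@1, E@4, F@4, G@3: w1:9  w2:9  w3:9  w4:9  w5:7 — peak 9 ≤ 11.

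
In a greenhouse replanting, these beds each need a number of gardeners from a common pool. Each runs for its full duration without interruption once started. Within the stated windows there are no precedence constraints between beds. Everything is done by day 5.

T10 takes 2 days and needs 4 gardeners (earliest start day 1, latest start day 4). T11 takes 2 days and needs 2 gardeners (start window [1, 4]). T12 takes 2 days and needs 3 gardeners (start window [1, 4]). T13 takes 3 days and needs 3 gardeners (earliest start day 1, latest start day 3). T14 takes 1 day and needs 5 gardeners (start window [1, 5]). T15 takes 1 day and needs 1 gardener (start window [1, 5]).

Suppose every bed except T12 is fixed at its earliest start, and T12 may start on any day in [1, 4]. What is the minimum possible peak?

T12@1: d1:18  d2:12  d3:3  d4:0  d5:0 → peak 18
T12@2: d1:15  d2:12  d3:6  d4:0  d5:0 → peak 15
T12@3: d1:15  d2:9  d3:6  d4:3  d5:0 → peak 15
T12@4: d1:15  d2:9  d3:3  d4:3  d5:3 → peak 15
Best is T12@2, peak 15.

15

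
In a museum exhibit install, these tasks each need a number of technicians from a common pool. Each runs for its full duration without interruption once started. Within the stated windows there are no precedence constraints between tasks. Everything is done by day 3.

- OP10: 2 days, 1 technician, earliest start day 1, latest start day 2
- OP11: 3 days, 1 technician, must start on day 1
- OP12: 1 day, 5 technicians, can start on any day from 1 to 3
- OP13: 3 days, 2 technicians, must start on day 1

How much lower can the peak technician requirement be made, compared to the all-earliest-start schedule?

Early-start peak: d1:9  d2:4  d3:3 ⇒ 9.
Leveled (OP10@1, OP11@1, OP12@3, OP13@1): d1:4  d2:4  d3:8 ⇒ 8.
Reduction 9 − 8 = 1.

1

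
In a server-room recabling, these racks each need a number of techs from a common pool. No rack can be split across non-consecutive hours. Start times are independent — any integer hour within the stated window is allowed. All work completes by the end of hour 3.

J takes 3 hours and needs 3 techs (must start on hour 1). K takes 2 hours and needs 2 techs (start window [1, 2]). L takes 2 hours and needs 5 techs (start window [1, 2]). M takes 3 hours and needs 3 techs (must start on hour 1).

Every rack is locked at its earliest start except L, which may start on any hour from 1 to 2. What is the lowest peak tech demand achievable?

13

L@1: h1:13  h2:13  h3:6 → peak 13
L@2: h1:8  h2:13  h3:11 → peak 13
Best is L@1, peak 13.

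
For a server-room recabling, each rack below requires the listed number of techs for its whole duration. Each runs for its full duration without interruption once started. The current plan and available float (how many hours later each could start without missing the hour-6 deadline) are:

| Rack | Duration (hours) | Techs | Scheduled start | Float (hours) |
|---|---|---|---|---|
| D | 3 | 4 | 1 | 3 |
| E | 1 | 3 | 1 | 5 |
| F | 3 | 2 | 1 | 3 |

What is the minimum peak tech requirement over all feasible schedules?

Early-start (D@1, E@1, F@1) gives peak 9: h1:9  h2:6  h3:6  h4:0  h5:0  h6:0.
Shift E→4, F→4.
Schedule D@1, E@4, F@4: h1:4  h2:4  h3:4  h4:5  h5:2  h6:2 — peak 5.

5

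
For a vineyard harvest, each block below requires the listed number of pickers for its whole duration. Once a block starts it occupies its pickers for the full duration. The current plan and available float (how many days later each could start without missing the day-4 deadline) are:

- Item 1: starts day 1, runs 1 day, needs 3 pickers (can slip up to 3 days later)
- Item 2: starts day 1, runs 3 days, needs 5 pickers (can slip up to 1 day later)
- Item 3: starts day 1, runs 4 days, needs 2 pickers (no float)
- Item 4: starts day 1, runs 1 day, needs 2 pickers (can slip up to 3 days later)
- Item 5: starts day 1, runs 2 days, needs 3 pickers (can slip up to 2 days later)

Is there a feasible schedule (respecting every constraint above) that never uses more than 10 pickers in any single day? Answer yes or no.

yes

Schedule Item 1@1, Item 2@1, Item 3@1, Item 4@2, Item 5@3: d1:10  d2:9  d3:10  d4:5 — peak 10 ≤ 10.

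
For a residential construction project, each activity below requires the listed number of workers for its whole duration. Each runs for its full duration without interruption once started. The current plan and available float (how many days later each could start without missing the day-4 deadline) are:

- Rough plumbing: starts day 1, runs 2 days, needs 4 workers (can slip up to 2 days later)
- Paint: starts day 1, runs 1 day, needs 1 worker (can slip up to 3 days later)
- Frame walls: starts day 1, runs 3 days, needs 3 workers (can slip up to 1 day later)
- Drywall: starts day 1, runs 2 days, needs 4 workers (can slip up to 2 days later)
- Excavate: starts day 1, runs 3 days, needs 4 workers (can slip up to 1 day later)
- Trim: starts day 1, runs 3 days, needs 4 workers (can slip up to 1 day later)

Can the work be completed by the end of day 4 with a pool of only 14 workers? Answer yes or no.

no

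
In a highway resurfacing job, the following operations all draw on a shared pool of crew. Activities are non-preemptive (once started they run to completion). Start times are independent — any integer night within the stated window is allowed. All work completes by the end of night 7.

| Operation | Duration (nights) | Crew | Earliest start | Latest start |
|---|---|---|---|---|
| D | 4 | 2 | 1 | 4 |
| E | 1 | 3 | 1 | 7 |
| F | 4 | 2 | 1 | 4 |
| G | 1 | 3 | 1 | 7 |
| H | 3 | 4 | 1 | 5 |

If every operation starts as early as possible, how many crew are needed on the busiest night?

14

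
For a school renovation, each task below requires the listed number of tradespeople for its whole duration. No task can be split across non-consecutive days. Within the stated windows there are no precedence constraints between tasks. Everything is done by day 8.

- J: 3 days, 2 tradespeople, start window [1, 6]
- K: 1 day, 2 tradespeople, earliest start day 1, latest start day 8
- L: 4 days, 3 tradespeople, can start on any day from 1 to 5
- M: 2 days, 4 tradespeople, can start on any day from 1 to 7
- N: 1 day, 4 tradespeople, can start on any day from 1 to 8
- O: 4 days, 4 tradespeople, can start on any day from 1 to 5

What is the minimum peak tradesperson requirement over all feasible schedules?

7

Early-start (J@1, K@1, L@1, M@1, N@1, O@1) gives peak 19: d1:19  d2:13  d3:9  d4:7  d5:0  d6:0  d7:0  d8:0.
Shift L→4, M→2, N→4, O→5.
Schedule J@1, K@1, L@4, M@2, N@4, O@5: d1:4  d2:6  d3:6  d4:7  d5:7  d6:7  d7:7  d8:4 — peak 7.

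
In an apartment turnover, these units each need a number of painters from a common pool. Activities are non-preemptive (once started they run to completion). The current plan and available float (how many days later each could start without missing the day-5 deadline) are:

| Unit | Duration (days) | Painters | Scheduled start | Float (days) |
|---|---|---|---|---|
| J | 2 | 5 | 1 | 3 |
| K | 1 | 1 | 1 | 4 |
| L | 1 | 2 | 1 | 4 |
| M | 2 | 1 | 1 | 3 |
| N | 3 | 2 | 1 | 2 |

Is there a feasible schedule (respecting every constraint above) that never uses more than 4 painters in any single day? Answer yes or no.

no

Total painter-days = 21; over 5 days the average is 21/5 > 4, so some day must exceed 4.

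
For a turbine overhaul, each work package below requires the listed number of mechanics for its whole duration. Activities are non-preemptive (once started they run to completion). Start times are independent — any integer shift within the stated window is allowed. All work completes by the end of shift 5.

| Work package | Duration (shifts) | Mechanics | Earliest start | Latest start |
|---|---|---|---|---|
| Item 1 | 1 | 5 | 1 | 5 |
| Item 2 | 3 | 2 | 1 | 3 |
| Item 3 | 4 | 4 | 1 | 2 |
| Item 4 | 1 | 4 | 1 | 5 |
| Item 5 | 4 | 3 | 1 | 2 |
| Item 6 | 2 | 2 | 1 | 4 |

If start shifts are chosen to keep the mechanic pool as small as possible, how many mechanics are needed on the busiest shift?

10

Early-start (Item 1@1, Item 2@1, Item 3@1, Item 4@1, Item 5@1, Item 6@1) gives peak 20: s1:20  s2:11  s3:9  s4:7  s5:0.
Shift Item 3→2, Item 4→5, Item 6→4.
Schedule Item 1@1, Item 2@1, Item 3@2, Item 4@5, Item 5@1, Item 6@4: s1:10  s2:9  s3:9  s4:9  s5:10 — peak 10.
Total mechanic-shifts = 47 over 5 shifts ⇒ peak ≥ ⌈47/5⌉ = 10, so 10 is optimal.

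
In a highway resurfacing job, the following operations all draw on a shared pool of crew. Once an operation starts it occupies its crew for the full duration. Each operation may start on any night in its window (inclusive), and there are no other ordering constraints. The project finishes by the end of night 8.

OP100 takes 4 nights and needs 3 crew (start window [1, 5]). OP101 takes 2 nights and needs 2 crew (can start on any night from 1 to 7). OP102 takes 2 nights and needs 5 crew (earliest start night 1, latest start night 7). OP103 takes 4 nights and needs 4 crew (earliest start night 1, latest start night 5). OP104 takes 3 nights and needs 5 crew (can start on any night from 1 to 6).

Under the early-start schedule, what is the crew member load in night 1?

At early start, night 1 has: OP100, OP101, OP102, OP103, OP104.
Demand: 3 + 2 + 5 + 4 + 5 = 19.

19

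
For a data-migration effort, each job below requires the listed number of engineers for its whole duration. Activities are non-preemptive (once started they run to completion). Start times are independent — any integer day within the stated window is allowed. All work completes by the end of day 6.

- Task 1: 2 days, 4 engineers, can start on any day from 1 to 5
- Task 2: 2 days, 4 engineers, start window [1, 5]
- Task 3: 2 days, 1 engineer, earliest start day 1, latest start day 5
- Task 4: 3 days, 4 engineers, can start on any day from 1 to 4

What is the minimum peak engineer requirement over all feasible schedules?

8

Early-start (Task 1@1, Task 2@1, Task 3@1, Task 4@1) gives peak 13: d1:13  d2:13  d3:4  d4:0  d5:0  d6:0.
Shift Task 3→3, Task 4→3.
Schedule Task 1@1, Task 2@1, Task 3@3, Task 4@3: d1:8  d2:8  d3:5  d4:5  d5:4  d6:0 — peak 8.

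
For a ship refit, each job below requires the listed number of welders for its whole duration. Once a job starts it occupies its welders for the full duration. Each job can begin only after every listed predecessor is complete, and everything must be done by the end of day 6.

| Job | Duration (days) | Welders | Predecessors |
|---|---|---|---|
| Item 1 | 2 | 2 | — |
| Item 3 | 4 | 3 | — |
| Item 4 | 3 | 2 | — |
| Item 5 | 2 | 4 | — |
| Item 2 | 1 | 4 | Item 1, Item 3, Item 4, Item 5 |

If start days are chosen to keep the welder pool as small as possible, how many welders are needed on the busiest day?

7

Early-start (Item 1@1, Item 3@1, Item 4@1, Item 5@1, Item 2@5) gives peak 11: d1:11  d2:11  d3:5  d4:3  d5:4  d6:0.
Shift Item 5→4, Item 2→6.
Schedule Item 1@1, Item 3@1, Item 4@1, Item 5@4, Item 2@6: d1:7  d2:7  d3:5  d4:7  d5:4  d6:4 — peak 7.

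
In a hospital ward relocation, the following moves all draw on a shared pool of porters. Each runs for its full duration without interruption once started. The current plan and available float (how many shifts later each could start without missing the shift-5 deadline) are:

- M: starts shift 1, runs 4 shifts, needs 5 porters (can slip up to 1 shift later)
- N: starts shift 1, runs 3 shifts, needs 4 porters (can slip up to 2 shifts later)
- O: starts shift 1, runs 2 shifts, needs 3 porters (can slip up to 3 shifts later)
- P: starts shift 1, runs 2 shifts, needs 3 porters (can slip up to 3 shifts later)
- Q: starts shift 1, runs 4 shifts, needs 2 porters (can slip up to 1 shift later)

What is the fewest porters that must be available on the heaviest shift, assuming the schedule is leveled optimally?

13

Early-start (M@1, N@1, O@1, P@1, Q@1) gives peak 17: s1:17  s2:17  s3:11  s4:7  s5:0.
Shift O→4, P→4.
Schedule M@1, N@1, O@4, P@4, Q@1: s1:11  s2:11  s3:11  s4:13  s5:6 — peak 13.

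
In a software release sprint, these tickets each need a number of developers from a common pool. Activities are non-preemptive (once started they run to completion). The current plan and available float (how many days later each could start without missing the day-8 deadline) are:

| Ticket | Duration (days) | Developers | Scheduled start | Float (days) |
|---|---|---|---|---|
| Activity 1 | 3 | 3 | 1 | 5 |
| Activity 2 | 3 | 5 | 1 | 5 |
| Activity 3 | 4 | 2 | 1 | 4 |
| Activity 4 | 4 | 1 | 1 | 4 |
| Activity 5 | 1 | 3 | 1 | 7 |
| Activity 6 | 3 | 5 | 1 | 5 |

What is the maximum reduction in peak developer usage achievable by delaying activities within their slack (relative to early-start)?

Early-start peak: d1:19  d2:16  d3:16  d4:3  d5:0  d6:0  d7:0  d8:0 ⇒ 19.
Leveled (Activity 1@1, Activity 2@1, Activity 3@4, Activity 4@4, Activity 5@4, Activity 6@5): d1:8  d2:8  d3:8  d4:6  d5:8  d6:8  d7:8  d8:0 ⇒ 8.
Reduction 19 − 8 = 11.

11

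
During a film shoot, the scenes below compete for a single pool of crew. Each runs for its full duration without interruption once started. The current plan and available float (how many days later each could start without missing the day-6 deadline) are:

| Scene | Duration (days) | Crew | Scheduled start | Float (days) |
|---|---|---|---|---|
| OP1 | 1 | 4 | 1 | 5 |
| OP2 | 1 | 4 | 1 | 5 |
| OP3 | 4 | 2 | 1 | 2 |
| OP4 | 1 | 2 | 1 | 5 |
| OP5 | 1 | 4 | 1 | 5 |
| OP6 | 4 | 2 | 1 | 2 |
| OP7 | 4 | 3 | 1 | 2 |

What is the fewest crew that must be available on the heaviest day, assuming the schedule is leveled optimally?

8

Early-start (OP1@1, OP2@1, OP3@1, OP4@1, OP5@1, OP6@1, OP7@1) gives peak 21: d1:21  d2:7  d3:7  d4:7  d5:0  d6:0.
Shift OP3→2, OP4→2, OP5→2, OP6→3, OP7→3.
Schedule OP1@1, OP2@1, OP3@2, OP4@2, OP5@2, OP6@3, OP7@3: d1:8  d2:8  d3:7  d4:7  d5:7  d6:5 — peak 8.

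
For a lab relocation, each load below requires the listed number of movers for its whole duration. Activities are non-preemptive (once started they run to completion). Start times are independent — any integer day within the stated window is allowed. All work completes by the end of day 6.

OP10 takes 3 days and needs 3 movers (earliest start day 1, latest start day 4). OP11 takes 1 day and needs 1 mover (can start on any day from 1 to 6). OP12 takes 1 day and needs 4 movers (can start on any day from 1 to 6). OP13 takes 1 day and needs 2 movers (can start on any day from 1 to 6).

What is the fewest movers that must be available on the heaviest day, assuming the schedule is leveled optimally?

4

Early-start (OP10@1, OP11@1, OP12@1, OP13@1) gives peak 10: d1:10  d2:3  d3:3  d4:0  d5:0  d6:0.
Shift OP12→4, OP13→5.
Schedule OP10@1, OP11@1, OP12@4, OP13@5: d1:4  d2:3  d3:3  d4:4  d5:2  d6:0 — peak 4.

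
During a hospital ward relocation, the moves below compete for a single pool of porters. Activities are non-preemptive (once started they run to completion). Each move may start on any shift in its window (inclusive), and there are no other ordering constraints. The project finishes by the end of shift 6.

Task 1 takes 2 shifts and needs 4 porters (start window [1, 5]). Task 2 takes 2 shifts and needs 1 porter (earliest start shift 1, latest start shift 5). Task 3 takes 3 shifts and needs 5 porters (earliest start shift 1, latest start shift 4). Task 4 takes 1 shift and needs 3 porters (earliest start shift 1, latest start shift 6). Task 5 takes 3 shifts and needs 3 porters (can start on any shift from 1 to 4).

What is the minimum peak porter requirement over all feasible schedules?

Early-start (Task 1@1, Task 2@1, Task 3@1, Task 4@1, Task 5@1) gives peak 16: s1:16  s2:13  s3:8  s4:0  s5:0  s6:0.
Shift Task 2→3, Task 3→4, Task 4→3.
Schedule Task 1@1, Task 2@3, Task 3@4, Task 4@3, Task 5@1: s1:7  s2:7  s3:7  s4:6  s5:5  s6:5 — peak 7.
Total porter-shifts = 37 over 6 shifts ⇒ peak ≥ ⌈37/6⌉ = 7, so 7 is optimal.

7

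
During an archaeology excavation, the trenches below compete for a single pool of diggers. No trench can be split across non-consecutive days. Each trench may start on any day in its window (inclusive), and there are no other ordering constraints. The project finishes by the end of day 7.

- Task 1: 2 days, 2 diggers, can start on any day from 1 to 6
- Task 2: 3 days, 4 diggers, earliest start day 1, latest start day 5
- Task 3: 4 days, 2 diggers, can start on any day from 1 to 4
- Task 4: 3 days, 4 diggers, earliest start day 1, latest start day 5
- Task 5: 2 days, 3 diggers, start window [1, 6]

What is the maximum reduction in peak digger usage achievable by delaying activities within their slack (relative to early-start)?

8

Early-start peak: d1:15  d2:15  d3:10  d4:2  d5:0  d6:0  d7:0 ⇒ 15.
Leveled (Task 1@1, Task 2@1, Task 3@4, Task 4@5, Task 5@3): d1:6  d2:6  d3:7  d4:5  d5:6  d6:6  d7:6 ⇒ 7.
Reduction 15 − 7 = 8.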